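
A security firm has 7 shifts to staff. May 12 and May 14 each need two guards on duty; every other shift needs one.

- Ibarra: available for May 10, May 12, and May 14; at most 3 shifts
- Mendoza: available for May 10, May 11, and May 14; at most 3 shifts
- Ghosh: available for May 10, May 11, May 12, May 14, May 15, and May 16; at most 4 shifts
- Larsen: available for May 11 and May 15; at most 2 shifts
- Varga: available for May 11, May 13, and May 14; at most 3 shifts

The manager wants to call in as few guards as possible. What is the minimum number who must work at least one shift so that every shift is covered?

3

9 slots to fill and no one can take more than 4, so at least ⌈9/4⌉ = 3 guards are needed.
Ibarra, Ghosh, and Varga alone can cover everything: May 10→Ibarra, May 11→Ghosh, May 12→Ibarra+Ghosh, May 13→Varga, May 14→Ibarra+Varga, May 15→Ghosh, May 16→Ghosh.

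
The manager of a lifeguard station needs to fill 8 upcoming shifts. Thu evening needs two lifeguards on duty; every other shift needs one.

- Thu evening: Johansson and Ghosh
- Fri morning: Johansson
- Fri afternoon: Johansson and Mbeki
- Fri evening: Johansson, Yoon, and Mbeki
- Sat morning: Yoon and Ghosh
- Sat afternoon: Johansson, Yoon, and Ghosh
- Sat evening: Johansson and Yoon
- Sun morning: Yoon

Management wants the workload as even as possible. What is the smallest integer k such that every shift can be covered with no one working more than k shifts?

3

With 4 lifeguards and 9 worker-slots to fill, someone must work at least ⌈9/4⌉ = 3 shifts, so k ≥ 3.
k = 3 works: Thu evening→Johansson+Ghosh, Fri morning→Johansson, Fri afternoon→Johansson, Fri evening→Mbeki, Sat morning→Yoon, Sat afternoon→Ghosh, Sat evening→Yoon, Sun morning→Yoon.
Loads: Johansson 3, Yoon 3, Ghosh 2, Mbeki 1 — all ≤ 3.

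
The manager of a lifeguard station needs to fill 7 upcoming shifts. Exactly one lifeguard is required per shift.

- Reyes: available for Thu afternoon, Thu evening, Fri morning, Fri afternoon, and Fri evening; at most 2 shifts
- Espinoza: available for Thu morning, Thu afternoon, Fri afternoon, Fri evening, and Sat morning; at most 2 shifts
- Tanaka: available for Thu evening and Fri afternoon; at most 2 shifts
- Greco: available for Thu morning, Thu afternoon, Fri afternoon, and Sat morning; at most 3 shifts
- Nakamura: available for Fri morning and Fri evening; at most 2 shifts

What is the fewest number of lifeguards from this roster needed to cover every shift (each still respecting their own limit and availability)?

7 slots to fill and no one can take more than 3, so at least ⌈7/3⌉ = 3 lifeguards are needed.
Reyes, Espinoza, and Greco alone can cover everything: Thu morning→Espinoza, Thu afternoon→Greco, Thu evening→Reyes, Fri morning→Reyes, Fri afternoon→Greco, Fri evening→Espinoza, Sat morning→Greco.

3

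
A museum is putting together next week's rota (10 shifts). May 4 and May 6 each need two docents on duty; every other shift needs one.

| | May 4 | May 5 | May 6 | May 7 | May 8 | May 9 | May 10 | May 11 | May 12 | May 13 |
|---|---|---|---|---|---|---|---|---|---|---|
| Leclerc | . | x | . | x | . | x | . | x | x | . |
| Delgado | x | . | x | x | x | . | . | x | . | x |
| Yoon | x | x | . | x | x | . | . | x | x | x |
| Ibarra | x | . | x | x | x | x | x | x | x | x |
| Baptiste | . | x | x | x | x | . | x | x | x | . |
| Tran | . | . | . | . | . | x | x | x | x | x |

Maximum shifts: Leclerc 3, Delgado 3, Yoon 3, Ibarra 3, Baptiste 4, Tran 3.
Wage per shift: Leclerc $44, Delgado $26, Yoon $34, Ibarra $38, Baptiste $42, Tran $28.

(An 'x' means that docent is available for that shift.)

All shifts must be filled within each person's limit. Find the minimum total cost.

Picking the cheapest available docent for each shift independently would cost $346, but that ignores the shift limits.
An optimal schedule: May 4→Delgado+Yoon, May 5→Yoon, May 6→Delgado+Ibarra, May 7→Yoon, May 8→Delgado, May 9→Tran, May 10→Tran, May 11→Ibarra, May 12→Ibarra, May 13→Tran.
Total: 26 + 34 + 34 + 26 + 38 + 34 + 26 + 28 + 28 + 38 + 38 + 28 = $378.

$378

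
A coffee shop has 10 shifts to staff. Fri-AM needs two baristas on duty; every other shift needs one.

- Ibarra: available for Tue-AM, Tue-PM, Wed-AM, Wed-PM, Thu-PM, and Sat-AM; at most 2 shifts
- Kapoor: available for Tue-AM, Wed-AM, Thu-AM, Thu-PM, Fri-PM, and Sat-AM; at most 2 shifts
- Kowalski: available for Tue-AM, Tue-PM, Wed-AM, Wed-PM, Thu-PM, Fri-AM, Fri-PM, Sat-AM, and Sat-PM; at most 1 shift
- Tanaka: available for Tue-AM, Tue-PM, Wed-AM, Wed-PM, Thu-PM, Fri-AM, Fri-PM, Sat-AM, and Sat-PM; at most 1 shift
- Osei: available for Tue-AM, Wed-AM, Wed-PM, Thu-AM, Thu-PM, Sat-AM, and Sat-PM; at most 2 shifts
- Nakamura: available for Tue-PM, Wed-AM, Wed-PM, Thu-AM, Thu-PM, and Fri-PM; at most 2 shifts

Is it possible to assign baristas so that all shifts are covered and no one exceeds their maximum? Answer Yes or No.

Total capacity is 2+2+1+1+2+2 = 10 but 11 worker-slots are needed — infeasible.

No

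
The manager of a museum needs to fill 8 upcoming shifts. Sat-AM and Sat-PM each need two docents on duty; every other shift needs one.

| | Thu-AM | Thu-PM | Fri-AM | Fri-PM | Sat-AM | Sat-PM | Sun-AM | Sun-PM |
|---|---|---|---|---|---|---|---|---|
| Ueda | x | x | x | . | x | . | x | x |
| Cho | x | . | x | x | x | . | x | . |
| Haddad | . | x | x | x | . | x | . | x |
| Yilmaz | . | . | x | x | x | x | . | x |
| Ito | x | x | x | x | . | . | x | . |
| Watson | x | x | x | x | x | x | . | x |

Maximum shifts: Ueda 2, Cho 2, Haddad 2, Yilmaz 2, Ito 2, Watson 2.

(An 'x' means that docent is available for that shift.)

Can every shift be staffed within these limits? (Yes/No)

One valid schedule: Thu-AM→Ueda, Thu-PM→Haddad, Fri-AM→Ito, Fri-PM→Cho, Sat-AM→Cho+Watson, Sat-PM→Haddad+Yilmaz, Sun-AM→Ueda, Sun-PM→Yilmaz.
Loads: Ueda 2/2, Cho 2/2, Haddad 2/2, Yilmaz 2/2, Ito 1/2, Watson 1/2 — all within limits.

Yes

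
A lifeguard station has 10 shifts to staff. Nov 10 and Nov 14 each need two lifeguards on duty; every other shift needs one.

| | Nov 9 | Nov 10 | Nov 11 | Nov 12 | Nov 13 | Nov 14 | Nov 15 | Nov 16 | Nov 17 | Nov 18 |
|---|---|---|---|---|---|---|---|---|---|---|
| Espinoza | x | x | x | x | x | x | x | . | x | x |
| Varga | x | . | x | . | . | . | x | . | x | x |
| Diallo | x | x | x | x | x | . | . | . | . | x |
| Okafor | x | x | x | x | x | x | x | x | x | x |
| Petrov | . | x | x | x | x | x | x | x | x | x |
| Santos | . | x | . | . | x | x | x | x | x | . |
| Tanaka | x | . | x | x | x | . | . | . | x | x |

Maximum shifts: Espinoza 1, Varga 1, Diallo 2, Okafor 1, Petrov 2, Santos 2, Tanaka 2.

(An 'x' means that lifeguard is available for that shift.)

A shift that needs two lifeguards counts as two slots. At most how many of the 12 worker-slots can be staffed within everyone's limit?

Total capacity across all lifeguards is 1+1+2+1+2+2+2 = 11, and 12 slots are needed, so at most 11 can be filled.
An assignment achieving 11: Nov 9→Varga, Nov 10→Diallo+Petrov, Nov 11→Tanaka, Nov 12→Diallo, Nov 13→Santos, Nov 14→Espinoza+Petrov, Nov 15→Santos, Nov 16→Okafor, Nov 17→Tanaka.
Loads: Espinoza 1/1, Varga 1/1, Diallo 2/2, Okafor 1/1, Petrov 2/2, Santos 2/2, Tanaka 2/2.

11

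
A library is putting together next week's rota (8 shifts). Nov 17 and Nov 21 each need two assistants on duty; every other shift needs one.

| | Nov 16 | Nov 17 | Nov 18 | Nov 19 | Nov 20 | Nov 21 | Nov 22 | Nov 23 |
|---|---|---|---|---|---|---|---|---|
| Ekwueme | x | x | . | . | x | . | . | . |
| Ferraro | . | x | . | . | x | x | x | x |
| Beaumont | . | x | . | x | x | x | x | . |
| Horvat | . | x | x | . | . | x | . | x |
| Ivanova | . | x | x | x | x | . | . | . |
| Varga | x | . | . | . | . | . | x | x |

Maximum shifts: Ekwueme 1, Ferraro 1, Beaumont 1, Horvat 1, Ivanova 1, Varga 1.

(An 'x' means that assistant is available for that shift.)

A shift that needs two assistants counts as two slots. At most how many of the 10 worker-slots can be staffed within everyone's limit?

6

Total capacity across all assistants is 1+1+1+1+1+1 = 6, and 10 slots are needed, so at most 6 can be filled.
An assignment achieving 6: Nov 16→Ekwueme, Nov 18→Horvat, Nov 19→Beaumont, Nov 20→Ivanova, Nov 21→Ferraro, Nov 22→Varga.
Loads: Ekwueme 1/1, Ferraro 1/1, Beaumont 1/1, Horvat 1/1, Ivanova 1/1, Varga 1/1.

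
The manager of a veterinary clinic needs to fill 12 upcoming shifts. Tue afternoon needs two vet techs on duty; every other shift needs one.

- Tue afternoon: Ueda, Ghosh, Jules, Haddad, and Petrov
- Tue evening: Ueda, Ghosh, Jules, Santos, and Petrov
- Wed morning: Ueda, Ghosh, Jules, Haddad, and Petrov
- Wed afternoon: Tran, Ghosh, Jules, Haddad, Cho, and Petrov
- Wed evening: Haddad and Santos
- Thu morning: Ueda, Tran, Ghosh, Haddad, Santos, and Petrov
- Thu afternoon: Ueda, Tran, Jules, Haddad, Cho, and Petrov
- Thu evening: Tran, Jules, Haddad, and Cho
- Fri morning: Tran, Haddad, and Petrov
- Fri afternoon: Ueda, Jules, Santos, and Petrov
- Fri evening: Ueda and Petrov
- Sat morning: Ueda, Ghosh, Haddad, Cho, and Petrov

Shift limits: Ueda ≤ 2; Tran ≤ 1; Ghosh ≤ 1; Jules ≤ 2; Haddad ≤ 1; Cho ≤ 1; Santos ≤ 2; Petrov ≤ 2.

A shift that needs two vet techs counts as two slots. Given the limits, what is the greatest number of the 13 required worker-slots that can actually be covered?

12

Total capacity across all vet techs is 2+1+1+2+1+1+2+2 = 12, and 13 slots are needed, so at most 12 can be filled.
An assignment achieving 12: Tue afternoon→Ghosh+Jules, Tue evening→Santos, Wed morning→Petrov, Wed afternoon→Petrov, Wed evening→Haddad, Thu morning→Santos, Thu evening→Jules, Fri morning→Tran, Fri afternoon→Ueda, Fri evening→Ueda, Sat morning→Cho.
Loads: Ueda 2/2, Tran 1/1, Ghosh 1/1, Jules 2/2, Haddad 1/1, Cho 1/1, Santos 2/2, Petrov 2/2.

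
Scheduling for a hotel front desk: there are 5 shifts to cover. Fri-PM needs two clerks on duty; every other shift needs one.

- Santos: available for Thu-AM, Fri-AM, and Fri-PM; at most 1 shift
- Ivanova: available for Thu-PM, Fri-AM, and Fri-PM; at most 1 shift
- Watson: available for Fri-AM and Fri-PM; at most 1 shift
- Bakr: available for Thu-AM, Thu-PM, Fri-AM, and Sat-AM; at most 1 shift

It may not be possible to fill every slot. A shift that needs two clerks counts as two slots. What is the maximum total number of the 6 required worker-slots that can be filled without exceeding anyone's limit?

4

Total capacity across all clerks is 1+1+1+1 = 4, and 6 slots are needed, so at most 4 can be filled.
An assignment achieving 4: Thu-AM→Santos, Thu-PM→Ivanova, Fri-PM→Watson, Sat-AM→Bakr.
Loads: Santos 1/1, Ivanova 1/1, Watson 1/1, Bakr 1/1.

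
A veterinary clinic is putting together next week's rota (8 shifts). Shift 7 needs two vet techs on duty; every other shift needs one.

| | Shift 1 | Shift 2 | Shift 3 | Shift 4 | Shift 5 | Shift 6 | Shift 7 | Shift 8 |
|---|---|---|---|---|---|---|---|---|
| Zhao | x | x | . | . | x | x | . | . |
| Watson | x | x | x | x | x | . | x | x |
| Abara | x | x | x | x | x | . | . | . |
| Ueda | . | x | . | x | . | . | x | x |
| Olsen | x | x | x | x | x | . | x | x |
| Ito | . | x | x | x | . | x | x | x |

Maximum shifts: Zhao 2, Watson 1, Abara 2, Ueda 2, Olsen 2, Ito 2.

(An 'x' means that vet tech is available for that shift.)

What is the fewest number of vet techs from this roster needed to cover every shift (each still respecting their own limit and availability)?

5

9 slots to fill and no one can take more than 2, so at least ⌈9/2⌉ = 5 vet techs are needed.
Zhao, Watson, Abara, Ueda, and Olsen alone can cover everything: Shift 1→Zhao, Shift 2→Olsen, Shift 3→Watson, Shift 4→Abara, Shift 5→Abara, Shift 6→Zhao, Shift 7→Ueda+Olsen, Shift 8→Ueda.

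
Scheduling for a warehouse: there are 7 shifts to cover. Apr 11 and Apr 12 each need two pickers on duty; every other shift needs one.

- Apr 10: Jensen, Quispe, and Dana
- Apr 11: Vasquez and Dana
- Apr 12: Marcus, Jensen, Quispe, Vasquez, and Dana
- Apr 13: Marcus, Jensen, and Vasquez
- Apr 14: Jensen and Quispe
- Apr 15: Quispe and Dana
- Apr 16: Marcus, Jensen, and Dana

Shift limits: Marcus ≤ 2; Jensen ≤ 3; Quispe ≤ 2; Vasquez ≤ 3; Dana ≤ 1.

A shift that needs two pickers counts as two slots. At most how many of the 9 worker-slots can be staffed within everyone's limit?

Total capacity across all pickers is 2+3+2+3+1 = 11, and 9 slots are needed, so at most 9 can be filled.
An assignment achieving 9: Apr 10→Jensen, Apr 11→Vasquez+Dana, Apr 12→Jensen+Quispe, Apr 13→Marcus, Apr 14→Jensen, Apr 15→Quispe, Apr 16→Marcus.
Loads: Marcus 2/2, Jensen 3/3, Quispe 2/2, Vasquez 1/3, Dana 1/1.

9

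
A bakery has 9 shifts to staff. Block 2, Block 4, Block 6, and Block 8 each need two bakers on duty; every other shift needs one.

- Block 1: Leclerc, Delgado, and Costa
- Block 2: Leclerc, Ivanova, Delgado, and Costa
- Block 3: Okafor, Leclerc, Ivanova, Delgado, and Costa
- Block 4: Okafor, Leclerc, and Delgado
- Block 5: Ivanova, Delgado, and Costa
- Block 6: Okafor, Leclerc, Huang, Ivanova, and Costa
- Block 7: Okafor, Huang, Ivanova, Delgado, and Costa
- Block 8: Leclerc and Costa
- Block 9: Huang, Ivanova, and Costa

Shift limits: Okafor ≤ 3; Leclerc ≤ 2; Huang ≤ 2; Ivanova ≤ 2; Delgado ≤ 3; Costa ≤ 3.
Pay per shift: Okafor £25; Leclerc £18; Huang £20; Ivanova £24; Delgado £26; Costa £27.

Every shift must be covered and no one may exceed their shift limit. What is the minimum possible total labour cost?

£304

Block 8 can only be covered by Leclerc and Costa, so that assignment is forced.
Picking the cheapest available baker for each shift independently would cost £268, but that ignores the shift limits.
An optimal schedule: Block 1→Leclerc, Block 2→Ivanova+Delgado, Block 3→Okafor, Block 4→Okafor+Delgado, Block 5→Ivanova, Block 6→Huang+Okafor, Block 7→Delgado, Block 8→Leclerc+Costa, Block 9→Huang.
Total: 18 + 24 + 26 + 25 + 25 + 26 + 24 + 20 + 25 + 26 + 18 + 27 + 20 = £304.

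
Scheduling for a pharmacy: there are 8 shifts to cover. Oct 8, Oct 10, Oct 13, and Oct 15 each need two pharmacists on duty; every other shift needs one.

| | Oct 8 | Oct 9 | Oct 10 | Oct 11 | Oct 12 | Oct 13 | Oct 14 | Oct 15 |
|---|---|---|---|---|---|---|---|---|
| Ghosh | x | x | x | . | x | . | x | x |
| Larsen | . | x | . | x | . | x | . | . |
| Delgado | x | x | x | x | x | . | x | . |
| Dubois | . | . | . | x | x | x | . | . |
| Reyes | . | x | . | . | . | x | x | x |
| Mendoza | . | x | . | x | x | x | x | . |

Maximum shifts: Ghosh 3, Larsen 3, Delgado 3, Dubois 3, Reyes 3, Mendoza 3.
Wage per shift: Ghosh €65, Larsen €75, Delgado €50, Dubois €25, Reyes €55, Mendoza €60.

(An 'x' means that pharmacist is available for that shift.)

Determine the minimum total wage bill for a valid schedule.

Oct 8 can only be covered by Ghosh and Delgado, so that assignment is forced.
Oct 10 can only be covered by Ghosh and Delgado, so that assignment is forced.
Oct 15 can only be covered by Ghosh and Reyes, so that assignment is forced.
Picking the cheapest available pharmacist for each shift independently would cost €580, but that ignores the shift limits.
An optimal schedule: Oct 8→Delgado+Ghosh, Oct 9→Reyes, Oct 10→Delgado+Ghosh, Oct 11→Dubois, Oct 12→Dubois, Oct 13→Dubois+Reyes, Oct 14→Delgado, Oct 15→Reyes+Ghosh.
Total: 50 + 65 + 55 + 50 + 65 + 25 + 25 + 25 + 55 + 50 + 55 + 65 = €585.

€585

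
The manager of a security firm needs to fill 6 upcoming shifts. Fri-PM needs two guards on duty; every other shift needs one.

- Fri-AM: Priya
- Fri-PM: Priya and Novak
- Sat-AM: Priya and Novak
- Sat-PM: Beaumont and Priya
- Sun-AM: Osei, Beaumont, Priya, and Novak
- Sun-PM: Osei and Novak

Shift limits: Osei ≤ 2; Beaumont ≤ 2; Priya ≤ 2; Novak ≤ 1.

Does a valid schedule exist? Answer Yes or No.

Total capacity is 7 and 7 slots are needed, so capacity alone doesn't rule it out.
Shifts {Fri-AM, Fri-PM, Sat-AM} need 4 worker-slots in total, but the guards available for any of those shifts (Priya and Novak) can supply at most 3 among them. So no valid schedule exists.

No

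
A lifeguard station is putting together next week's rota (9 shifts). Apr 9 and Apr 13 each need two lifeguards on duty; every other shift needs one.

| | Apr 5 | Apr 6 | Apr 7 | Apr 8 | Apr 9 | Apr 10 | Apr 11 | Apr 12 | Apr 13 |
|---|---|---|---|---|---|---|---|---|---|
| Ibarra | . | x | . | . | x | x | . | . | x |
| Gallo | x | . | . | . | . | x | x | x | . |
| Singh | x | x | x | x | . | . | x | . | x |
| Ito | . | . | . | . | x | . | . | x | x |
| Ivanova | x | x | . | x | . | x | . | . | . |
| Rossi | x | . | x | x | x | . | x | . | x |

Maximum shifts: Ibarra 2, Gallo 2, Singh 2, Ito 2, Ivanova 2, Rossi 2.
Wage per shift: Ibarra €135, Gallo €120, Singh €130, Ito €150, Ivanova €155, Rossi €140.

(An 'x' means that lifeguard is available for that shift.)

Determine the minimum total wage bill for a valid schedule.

€1505

Picking the cheapest available lifeguard for each shift independently would cost €1410, but that ignores the shift limits.
An optimal schedule: Apr 5→Ivanova, Apr 6→Ibarra, Apr 7→Singh, Apr 8→Singh, Apr 9→Ibarra+Ito, Apr 10→Gallo, Apr 11→Rossi, Apr 12→Gallo, Apr 13→Ito+Rossi.
Total: 155 + 135 + 130 + 130 + 135 + 150 + 120 + 140 + 120 + 150 + 140 = €1505.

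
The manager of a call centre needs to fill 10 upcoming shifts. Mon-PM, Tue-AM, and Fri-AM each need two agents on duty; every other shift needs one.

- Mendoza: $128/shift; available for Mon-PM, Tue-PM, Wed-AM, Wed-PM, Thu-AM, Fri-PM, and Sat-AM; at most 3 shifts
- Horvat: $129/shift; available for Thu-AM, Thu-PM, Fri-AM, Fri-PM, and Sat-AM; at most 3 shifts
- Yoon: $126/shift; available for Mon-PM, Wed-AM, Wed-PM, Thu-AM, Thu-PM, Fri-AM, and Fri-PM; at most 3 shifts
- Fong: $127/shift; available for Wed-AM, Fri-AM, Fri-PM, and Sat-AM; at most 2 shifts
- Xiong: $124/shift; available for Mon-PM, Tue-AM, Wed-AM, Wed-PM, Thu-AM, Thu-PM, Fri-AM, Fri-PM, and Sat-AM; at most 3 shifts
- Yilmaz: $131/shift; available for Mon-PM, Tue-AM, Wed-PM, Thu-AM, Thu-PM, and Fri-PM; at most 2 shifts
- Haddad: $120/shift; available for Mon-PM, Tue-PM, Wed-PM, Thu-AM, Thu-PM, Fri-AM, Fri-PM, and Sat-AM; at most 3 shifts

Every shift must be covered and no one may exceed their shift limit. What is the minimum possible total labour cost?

$1623

Tue-AM can only be covered by Xiong and Yilmaz, so that assignment is forced.
Picking the cheapest available agent for each shift independently would cost $1587, but that ignores the shift limits.
An optimal schedule: Mon-PM→Yoon+Mendoza, Tue-AM→Xiong+Yilmaz, Tue-PM→Haddad, Wed-AM→Xiong, Wed-PM→Haddad, Thu-AM→Yoon, Thu-PM→Haddad, Fri-AM→Yoon+Fong, Fri-PM→Fong, Sat-AM→Xiong.
Total: 126 + 128 + 124 + 131 + 120 + 124 + 120 + 126 + 120 + 126 + 127 + 127 + 124 = $1623.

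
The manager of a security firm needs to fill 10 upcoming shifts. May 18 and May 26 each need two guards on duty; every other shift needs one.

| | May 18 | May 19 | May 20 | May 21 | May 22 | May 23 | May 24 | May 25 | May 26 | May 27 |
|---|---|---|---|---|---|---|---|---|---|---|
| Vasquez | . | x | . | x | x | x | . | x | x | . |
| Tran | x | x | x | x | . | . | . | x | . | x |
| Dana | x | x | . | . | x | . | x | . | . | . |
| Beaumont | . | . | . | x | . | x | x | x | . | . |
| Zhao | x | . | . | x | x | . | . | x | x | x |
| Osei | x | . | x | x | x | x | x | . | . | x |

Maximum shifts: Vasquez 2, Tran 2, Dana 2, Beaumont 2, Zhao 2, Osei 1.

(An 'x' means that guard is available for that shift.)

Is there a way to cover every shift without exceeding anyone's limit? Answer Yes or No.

Total capacity is 2+2+2+2+2+1 = 11 but 12 worker-slots are needed — infeasible.

No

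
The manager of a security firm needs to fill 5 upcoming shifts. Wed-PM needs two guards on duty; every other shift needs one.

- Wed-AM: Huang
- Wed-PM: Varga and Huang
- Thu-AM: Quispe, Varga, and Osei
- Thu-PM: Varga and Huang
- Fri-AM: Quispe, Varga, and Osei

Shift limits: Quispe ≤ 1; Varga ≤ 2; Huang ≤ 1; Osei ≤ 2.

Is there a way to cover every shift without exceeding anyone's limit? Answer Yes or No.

Total capacity is 6 and 6 slots are needed, so capacity alone doesn't rule it out.
Shifts {Wed-AM, Wed-PM} need 3 worker-slots in total, but the guards available for any of those shifts (Varga and Huang) can supply at most 2 among them. So no valid schedule exists.

No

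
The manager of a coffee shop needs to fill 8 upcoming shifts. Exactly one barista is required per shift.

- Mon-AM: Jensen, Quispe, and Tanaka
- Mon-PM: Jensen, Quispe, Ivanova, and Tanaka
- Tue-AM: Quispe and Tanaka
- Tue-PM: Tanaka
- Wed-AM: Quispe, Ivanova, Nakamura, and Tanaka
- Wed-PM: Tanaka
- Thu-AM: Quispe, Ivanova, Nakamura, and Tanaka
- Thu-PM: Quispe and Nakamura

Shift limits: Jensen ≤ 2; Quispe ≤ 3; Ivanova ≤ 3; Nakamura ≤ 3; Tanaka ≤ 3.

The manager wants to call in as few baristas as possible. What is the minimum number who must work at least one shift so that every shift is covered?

8 slots to fill and no one can take more than 3, so at least ⌈8/3⌉ = 3 baristas are needed.
Jensen, Quispe, and Tanaka alone can cover everything: Mon-AM→Jensen, Mon-PM→Jensen, Tue-AM→Quispe, Tue-PM→Tanaka, Wed-AM→Quispe, Wed-PM→Tanaka, Thu-AM→Tanaka, Thu-PM→Quispe.

3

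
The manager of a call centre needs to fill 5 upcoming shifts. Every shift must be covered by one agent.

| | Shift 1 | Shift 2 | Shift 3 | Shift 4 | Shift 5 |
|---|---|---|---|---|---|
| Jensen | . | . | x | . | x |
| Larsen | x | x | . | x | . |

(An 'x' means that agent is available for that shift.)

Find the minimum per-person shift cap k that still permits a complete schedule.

With 2 agents and 5 worker-slots to fill, someone must work at least ⌈5/2⌉ = 3 shifts, so k ≥ 3.
k = 3 works: Shift 1→Larsen, Shift 2→Larsen, Shift 3→Jensen, Shift 4→Larsen, Shift 5→Jensen.
Loads: Jensen 2, Larsen 3 — all ≤ 3.

3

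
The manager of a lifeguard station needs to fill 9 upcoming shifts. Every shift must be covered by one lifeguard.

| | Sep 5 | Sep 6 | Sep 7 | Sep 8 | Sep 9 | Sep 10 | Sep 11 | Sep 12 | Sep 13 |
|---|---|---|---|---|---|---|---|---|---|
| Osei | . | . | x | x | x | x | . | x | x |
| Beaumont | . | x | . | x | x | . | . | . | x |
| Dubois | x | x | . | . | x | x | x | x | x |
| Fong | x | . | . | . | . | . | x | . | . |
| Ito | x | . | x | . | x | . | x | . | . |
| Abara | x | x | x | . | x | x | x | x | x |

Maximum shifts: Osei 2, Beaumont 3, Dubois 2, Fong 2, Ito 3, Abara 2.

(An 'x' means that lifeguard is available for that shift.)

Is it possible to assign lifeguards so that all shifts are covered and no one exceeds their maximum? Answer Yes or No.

Yes

One valid schedule: Sep 5→Fong, Sep 6→Beaumont, Sep 7→Osei, Sep 8→Osei, Sep 9→Beaumont, Sep 10→Dubois, Sep 11→Fong, Sep 12→Dubois, Sep 13→Beaumont.
Loads: Osei 2/2, Beaumont 3/3, Dubois 2/2, Fong 2/2, Ito 0/3, Abara 0/2 — all within limits.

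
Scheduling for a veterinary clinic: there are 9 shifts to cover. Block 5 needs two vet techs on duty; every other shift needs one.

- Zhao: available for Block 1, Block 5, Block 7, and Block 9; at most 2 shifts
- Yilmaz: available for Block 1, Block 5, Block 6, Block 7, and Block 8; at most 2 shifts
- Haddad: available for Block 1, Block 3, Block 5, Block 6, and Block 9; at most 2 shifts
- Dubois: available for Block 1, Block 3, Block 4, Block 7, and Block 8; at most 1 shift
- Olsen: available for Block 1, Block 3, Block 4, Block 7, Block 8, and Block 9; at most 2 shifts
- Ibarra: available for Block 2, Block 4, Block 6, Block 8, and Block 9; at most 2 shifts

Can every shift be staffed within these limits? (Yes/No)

Yes

Block 2 can only be covered by Ibarra, so that assignment is forced.
One valid schedule: Block 1→Olsen, Block 2→Ibarra, Block 3→Haddad, Block 4→Dubois, Block 5→Zhao+Yilmaz, Block 6→Yilmaz, Block 7→Zhao, Block 8→Olsen, Block 9→Haddad.
Loads: Zhao 2/2, Yilmaz 2/2, Haddad 2/2, Dubois 1/1, Olsen 2/2, Ibarra 1/2 — all within limits.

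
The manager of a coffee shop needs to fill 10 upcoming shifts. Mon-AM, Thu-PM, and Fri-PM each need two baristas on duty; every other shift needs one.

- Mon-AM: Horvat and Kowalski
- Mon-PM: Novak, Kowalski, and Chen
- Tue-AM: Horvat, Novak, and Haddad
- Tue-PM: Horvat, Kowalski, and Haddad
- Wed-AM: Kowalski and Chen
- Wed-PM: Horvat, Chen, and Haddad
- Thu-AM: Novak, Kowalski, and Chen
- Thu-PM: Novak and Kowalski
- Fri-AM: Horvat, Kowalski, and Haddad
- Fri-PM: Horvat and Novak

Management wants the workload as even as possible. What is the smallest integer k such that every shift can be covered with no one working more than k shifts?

With 5 baristas and 13 worker-slots to fill, someone must work at least ⌈13/5⌉ = 3 shifts, so k ≥ 3.
k = 3 works: Mon-AM→Horvat+Kowalski, Mon-PM→Novak, Tue-AM→Horvat, Tue-PM→Haddad, Wed-AM→Kowalski, Wed-PM→Chen, Thu-AM→Chen, Thu-PM→Novak+Kowalski, Fri-AM→Haddad, Fri-PM→Horvat+Novak.
Loads: Horvat 3, Novak 3, Kowalski 3, Chen 2, Haddad 2 — all ≤ 3.

3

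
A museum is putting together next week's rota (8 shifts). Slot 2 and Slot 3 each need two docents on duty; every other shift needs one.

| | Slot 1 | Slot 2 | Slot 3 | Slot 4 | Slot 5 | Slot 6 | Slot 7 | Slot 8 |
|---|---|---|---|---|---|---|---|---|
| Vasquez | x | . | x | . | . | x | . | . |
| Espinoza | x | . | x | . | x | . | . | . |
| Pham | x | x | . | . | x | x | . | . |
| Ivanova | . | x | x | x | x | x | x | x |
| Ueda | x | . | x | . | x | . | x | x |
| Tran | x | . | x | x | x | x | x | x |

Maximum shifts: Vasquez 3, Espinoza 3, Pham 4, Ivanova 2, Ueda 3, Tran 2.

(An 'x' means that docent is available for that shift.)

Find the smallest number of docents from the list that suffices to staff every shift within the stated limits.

4

10 slots to fill and no one can take more than 4, so at least ⌈10/4⌉ = 3 docents are needed.
No set of 3 docents can cover every shift (each such set leaves at least one shift with no one available or exceeds a cap).
Vasquez, Pham, Ivanova, and Ueda alone can cover everything: Slot 1→Vasquez, Slot 2→Pham+Ivanova, Slot 3→Vasquez+Ueda, Slot 4→Ivanova, Slot 5→Pham, Slot 6→Vasquez, Slot 7→Ueda, Slot 8→Ueda.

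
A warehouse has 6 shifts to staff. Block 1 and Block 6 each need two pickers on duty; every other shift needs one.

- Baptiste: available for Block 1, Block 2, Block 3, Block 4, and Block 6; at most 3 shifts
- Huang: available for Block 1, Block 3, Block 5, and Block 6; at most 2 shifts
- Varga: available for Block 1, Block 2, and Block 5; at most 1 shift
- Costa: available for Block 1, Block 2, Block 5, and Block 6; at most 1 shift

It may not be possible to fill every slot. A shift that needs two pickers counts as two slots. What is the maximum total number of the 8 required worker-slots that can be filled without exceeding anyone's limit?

7

Total capacity across all pickers is 3+2+1+1 = 7, and 8 slots are needed, so at most 7 can be filled.
An assignment achieving 7: Block 1→Varga, Block 2→Baptiste, Block 3→Baptiste, Block 4→Baptiste, Block 5→Huang, Block 6→Huang+Costa.
Loads: Baptiste 3/3, Huang 2/2, Varga 1/1, Costa 1/1.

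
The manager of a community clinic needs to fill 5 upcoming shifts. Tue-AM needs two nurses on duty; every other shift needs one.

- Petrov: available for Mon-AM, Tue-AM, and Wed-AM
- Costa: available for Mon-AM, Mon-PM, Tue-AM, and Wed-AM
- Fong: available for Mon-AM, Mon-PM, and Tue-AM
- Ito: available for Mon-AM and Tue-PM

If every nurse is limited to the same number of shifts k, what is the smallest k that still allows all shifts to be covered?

2

With 4 nurses and 6 worker-slots to fill, someone must work at least ⌈6/4⌉ = 2 shifts, so k ≥ 2.
k = 2 works: Mon-AM→Fong, Mon-PM→Costa, Tue-AM→Petrov+Costa, Tue-PM→Ito, Wed-AM→Petrov.
Loads: Petrov 2, Costa 2, Fong 1, Ito 1 — all ≤ 2.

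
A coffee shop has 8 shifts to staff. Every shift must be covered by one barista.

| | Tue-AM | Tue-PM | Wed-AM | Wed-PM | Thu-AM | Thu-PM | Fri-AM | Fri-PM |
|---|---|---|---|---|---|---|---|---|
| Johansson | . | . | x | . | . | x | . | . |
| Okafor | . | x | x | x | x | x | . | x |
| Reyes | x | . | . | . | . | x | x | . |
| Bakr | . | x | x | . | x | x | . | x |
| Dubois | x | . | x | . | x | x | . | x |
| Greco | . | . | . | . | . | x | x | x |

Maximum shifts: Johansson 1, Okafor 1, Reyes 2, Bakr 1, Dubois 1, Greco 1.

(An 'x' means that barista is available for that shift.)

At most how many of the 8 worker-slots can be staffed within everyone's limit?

7

Total capacity across all baristas is 1+1+2+1+1+1 = 7, and 8 slots are needed, so at most 7 can be filled.
An assignment achieving 7: Tue-AM→Reyes, Tue-PM→Bakr, Wed-AM→Johansson, Wed-PM→Okafor, Thu-AM→Dubois, Fri-AM→Reyes, Fri-PM→Greco.
Loads: Johansson 1/1, Okafor 1/1, Reyes 2/2, Bakr 1/1, Dubois 1/1, Greco 1/1.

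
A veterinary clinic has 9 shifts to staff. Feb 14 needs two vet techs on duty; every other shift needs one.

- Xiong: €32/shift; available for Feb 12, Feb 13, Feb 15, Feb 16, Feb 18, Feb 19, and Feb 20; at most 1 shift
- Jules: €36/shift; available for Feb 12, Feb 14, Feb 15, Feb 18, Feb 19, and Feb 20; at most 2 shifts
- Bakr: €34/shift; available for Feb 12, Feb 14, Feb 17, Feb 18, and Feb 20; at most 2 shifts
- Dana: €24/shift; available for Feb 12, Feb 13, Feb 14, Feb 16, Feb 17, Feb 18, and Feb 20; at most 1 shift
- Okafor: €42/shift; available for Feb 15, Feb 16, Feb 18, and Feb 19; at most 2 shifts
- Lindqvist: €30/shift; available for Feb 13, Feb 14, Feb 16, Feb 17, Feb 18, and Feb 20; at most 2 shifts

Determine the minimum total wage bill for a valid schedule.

Picking the cheapest available vet tech for each shift independently would cost €262, but that ignores the shift limits.
An optimal schedule: Feb 12→Bakr, Feb 13→Xiong, Feb 14→Dana+Lindqvist, Feb 15→Jules, Feb 16→Okafor, Feb 17→Bakr, Feb 18→Okafor, Feb 19→Jules, Feb 20→Lindqvist.
Total: 34 + 32 + 24 + 30 + 36 + 42 + 34 + 42 + 36 + 30 = €340.

€340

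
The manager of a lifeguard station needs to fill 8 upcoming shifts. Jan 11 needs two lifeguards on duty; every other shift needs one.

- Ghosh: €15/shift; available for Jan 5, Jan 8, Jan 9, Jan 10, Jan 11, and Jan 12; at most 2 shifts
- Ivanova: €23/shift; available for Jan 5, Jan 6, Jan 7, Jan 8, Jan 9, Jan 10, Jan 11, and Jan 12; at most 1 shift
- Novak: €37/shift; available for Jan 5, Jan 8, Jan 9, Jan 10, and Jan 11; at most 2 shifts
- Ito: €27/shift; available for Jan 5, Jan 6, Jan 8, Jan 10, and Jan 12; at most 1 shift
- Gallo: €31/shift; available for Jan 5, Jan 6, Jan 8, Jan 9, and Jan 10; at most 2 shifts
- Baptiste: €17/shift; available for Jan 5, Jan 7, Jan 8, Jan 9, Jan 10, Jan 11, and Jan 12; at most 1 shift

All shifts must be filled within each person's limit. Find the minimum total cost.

Picking the cheapest available lifeguard for each shift independently would cost €147, but that ignores the shift limits.
An optimal schedule: Jan 5→Novak, Jan 6→Ito, Jan 7→Ivanova, Jan 8→Gallo, Jan 9→Ghosh, Jan 10→Gallo, Jan 11→Novak+Baptiste, Jan 12→Ghosh.
Total: 37 + 27 + 23 + 31 + 15 + 31 + 37 + 17 + 15 = €233.

€233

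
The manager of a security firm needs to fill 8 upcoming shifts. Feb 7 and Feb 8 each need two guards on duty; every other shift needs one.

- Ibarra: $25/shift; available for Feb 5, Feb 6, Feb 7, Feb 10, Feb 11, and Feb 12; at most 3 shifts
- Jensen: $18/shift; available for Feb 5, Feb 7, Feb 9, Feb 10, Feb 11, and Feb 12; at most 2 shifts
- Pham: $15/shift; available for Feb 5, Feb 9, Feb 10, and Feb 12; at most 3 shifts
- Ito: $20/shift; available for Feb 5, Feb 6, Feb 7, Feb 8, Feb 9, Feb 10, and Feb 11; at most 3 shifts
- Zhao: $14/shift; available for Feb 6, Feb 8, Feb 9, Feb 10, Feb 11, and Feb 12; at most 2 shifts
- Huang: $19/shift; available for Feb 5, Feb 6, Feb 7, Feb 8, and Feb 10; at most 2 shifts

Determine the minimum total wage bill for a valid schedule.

Picking the cheapest available guard for each shift independently would cost $155, but that ignores the shift limits.
An optimal schedule: Feb 5→Pham, Feb 6→Zhao, Feb 7→Jensen+Huang, Feb 8→Zhao+Huang, Feb 9→Pham, Feb 10→Ito, Feb 11→Jensen, Feb 12→Pham.
Total: 15 + 14 + 18 + 19 + 14 + 19 + 15 + 20 + 18 + 15 = $167.

$167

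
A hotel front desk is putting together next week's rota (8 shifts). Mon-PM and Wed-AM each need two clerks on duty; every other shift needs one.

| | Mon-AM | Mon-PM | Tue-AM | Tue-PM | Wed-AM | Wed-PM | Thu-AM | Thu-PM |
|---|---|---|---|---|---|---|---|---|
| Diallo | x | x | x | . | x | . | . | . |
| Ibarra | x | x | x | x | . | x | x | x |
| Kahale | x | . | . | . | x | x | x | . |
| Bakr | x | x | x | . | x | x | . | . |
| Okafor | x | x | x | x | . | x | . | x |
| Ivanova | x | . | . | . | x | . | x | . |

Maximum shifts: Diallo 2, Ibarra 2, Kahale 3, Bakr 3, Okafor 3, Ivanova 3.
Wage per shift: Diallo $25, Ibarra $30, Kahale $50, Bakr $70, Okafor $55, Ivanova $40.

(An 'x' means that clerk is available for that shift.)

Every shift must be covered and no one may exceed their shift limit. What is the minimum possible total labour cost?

$385

Picking the cheapest available clerk for each shift independently would cost $290, but that ignores the shift limits.
An optimal schedule: Mon-AM→Ivanova, Mon-PM→Diallo+Okafor, Tue-AM→Diallo, Tue-PM→Ibarra, Wed-AM→Ivanova+Kahale, Wed-PM→Kahale, Thu-AM→Ivanova, Thu-PM→Ibarra.
Total: 40 + 25 + 55 + 25 + 30 + 40 + 50 + 50 + 40 + 30 = $385.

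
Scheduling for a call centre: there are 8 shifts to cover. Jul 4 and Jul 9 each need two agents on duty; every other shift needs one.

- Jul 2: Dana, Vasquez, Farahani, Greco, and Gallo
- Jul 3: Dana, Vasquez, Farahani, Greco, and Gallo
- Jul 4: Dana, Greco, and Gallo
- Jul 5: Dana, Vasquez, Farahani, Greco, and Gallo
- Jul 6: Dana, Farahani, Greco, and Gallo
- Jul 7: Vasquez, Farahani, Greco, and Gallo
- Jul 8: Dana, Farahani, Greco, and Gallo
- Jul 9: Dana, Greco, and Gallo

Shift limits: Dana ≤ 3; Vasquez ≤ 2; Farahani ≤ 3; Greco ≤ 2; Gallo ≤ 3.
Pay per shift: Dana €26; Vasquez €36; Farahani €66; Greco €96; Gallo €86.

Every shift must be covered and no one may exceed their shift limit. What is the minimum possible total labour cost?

Picking the cheapest available agent for each shift independently would cost €390, but that ignores the shift limits.
An optimal schedule: Jul 2→Vasquez, Jul 3→Farahani, Jul 4→Dana+Gallo, Jul 5→Farahani, Jul 6→Dana, Jul 7→Vasquez, Jul 8→Farahani, Jul 9→Dana+Gallo.
Total: 36 + 66 + 26 + 86 + 66 + 26 + 36 + 66 + 26 + 86 = €520.

€520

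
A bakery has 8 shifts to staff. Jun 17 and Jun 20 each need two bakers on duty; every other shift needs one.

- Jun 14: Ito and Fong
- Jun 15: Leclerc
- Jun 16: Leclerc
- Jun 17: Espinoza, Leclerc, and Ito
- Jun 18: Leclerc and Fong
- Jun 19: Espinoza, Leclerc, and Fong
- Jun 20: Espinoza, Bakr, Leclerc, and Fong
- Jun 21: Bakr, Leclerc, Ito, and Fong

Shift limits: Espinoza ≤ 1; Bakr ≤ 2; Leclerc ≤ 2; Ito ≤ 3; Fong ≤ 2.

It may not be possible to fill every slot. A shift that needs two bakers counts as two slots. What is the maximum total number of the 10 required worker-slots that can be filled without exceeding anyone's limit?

9

Total capacity across all bakers is 1+2+2+3+2 = 10, and 10 slots are needed, so at most 10 can be filled.
An assignment achieving 9: Jun 14→Ito, Jun 15→Leclerc, Jun 16→Leclerc, Jun 17→Espinoza+Ito, Jun 18→Fong, Jun 19→Fong, Jun 20→Bakr, Jun 21→Bakr.
Loads: Espinoza 1/1, Bakr 2/2, Leclerc 2/2, Ito 2/3, Fong 2/2.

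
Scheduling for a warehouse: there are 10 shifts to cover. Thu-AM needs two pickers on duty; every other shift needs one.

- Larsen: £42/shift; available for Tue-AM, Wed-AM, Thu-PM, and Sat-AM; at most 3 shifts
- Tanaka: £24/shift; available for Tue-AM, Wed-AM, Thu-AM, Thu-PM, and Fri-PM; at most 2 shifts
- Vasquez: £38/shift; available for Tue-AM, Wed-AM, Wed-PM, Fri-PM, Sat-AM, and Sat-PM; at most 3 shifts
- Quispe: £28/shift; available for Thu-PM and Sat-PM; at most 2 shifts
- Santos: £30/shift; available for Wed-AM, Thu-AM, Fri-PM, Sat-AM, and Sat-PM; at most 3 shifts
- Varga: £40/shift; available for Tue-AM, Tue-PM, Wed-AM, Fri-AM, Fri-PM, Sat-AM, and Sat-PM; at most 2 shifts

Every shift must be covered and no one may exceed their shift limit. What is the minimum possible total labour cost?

Tue-PM can only be covered by Varga, so that assignment is forced.
Wed-PM can only be covered by Vasquez, so that assignment is forced.
Thu-AM can only be covered by Tanaka and Santos, so that assignment is forced.
Picking the cheapest available picker for each shift independently would cost £326, but that ignores the shift limits.
An optimal schedule: Tue-AM→Tanaka, Tue-PM→Varga, Wed-AM→Vasquez, Wed-PM→Vasquez, Thu-AM→Tanaka+Santos, Thu-PM→Quispe, Fri-AM→Varga, Fri-PM→Santos, Sat-AM→Santos, Sat-PM→Quispe.
Total: 24 + 40 + 38 + 38 + 24 + 30 + 28 + 40 + 30 + 30 + 28 = £350.

£350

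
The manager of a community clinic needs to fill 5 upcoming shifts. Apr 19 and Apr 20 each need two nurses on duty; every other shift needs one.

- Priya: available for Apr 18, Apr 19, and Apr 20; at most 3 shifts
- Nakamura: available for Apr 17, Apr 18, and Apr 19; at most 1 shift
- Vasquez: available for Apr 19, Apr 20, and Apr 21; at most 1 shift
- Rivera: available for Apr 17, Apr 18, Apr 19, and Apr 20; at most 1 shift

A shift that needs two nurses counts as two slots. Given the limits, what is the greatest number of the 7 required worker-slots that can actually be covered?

6

Total capacity across all nurses is 3+1+1+1 = 6, and 7 slots are needed, so at most 6 can be filled.
An assignment achieving 6: Apr 17→Nakamura, Apr 18→Priya, Apr 19→Priya, Apr 20→Priya+Rivera, Apr 21→Vasquez.
Loads: Priya 3/3, Nakamura 1/1, Vasquez 1/1, Rivera 1/1.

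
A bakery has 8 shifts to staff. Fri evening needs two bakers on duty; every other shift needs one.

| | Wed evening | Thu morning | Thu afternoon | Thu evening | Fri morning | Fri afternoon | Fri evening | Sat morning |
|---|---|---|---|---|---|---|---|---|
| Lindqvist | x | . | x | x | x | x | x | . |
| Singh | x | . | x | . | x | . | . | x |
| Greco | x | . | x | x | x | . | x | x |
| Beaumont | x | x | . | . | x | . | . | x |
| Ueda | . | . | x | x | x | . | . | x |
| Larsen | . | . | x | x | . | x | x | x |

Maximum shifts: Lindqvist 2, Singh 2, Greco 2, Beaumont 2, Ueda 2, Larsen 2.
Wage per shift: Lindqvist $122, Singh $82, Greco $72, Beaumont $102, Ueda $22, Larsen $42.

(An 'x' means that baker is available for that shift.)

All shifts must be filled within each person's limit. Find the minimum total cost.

Thu morning can only be covered by Beaumont, so that assignment is forced.
Picking the cheapest available baker for each shift independently would cost $418, but that ignores the shift limits.
An optimal schedule: Wed evening→Greco, Thu morning→Beaumont, Thu afternoon→Ueda, Thu evening→Ueda, Fri morning→Singh, Fri afternoon→Larsen, Fri evening→Larsen+Greco, Sat morning→Singh.
Total: 72 + 102 + 22 + 22 + 82 + 42 + 42 + 72 + 82 = $538.

$538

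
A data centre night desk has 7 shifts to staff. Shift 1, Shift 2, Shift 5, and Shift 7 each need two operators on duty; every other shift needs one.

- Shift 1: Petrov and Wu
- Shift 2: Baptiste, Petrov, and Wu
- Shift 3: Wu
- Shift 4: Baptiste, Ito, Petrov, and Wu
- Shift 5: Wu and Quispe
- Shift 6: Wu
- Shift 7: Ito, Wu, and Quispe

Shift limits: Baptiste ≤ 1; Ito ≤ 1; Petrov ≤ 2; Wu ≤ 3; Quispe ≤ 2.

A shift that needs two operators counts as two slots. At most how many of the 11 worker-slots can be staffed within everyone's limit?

9

Total capacity across all operators is 1+1+2+3+2 = 9, and 11 slots are needed, so at most 9 can be filled.
An assignment achieving 9: Shift 1→Petrov+Wu, Shift 2→Baptiste+Petrov, Shift 3→Wu, Shift 5→Quispe, Shift 6→Wu, Shift 7→Ito+Quispe.
Loads: Baptiste 1/1, Ito 1/1, Petrov 2/2, Wu 3/3, Quispe 2/2.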